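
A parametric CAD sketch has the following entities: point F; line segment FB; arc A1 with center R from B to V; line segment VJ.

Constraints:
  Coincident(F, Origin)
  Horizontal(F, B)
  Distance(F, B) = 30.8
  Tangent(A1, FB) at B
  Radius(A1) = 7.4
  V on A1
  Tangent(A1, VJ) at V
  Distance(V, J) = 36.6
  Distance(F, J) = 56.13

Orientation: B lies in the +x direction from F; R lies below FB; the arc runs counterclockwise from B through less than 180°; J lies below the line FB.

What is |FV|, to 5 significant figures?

25.536

F is at the origin; FB is horizontal with |FB| = 30.8 and B on the +x side, so B = (30.800, 0.0000). Tangency of A1 to FB means the radius RB is perpendicular to FB, so R = B + (0, -7.4) = (30.800, -7.4000). Since RV ⟂ VJ (tangency), |RJ| = √(7.4² + 36.6²) = 37.341 regardless of where V sits on A1. So J lies on both circle(F, 56.13) and circle(R, 37.341); the below-FB intersection is J = (34.085, -44.596). V is the foot of the tangent from J: V = (23.704, -9.4989).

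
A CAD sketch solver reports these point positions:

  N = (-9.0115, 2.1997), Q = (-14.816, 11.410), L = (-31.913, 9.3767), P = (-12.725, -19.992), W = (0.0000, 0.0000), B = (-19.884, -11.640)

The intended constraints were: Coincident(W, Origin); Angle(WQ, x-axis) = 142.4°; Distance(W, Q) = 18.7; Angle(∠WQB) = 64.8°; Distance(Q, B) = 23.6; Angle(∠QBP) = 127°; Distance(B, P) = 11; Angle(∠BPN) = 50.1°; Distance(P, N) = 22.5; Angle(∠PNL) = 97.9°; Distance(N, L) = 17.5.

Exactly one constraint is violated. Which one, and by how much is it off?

Distance(N, L) = 17.5 — off by 6.50.

W = (0.00, 0.00) ✓; WQ at 142.4° ✓; |WQ| = 18.70 ✓; ∠WQB = 64.80° ✓; |QB| = 23.60 ✓; ∠QBP = 127.0° ✓; |BP| = 11.00 ✓; ∠BPN = 50.10° ✓; |PN| = 22.50 ✓; ∠PNL = 97.90° ✓; |NL| = 24.00 ✗.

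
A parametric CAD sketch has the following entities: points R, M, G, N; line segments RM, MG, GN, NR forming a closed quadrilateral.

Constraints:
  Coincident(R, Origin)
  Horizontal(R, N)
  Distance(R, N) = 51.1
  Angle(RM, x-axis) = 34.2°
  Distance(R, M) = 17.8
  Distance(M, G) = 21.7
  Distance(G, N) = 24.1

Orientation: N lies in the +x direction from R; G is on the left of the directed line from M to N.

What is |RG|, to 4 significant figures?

39.25

R is at the origin; RN is horizontal with |RN| = 51.1 and N in +x, so N = (51.1, 0). RM runs at 34.2° with |RM| = 17.8, so M = (14.72, 10.01). G is determined by |MG| = 21.7 and |GN| = 24.1 together: it lies at the intersection of circle(M, 21.7) and circle(N, 24.1). With |MN| = 37.73, the foot of the radical line on MN is 17.41 from M and the perpendicular offset is √(21.7² − 17.41²) = 12.96. Taking the left-of-MN solution: G = (34.94, 17.88).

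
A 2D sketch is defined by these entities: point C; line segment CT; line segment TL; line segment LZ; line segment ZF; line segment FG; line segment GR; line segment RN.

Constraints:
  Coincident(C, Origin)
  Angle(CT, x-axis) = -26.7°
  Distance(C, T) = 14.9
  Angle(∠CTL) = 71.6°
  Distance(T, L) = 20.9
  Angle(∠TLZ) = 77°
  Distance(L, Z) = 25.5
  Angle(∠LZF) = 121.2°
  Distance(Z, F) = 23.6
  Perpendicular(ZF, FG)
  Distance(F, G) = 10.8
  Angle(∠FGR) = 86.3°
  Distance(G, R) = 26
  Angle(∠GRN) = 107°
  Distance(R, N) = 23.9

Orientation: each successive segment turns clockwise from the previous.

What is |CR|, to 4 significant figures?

9.927

ZF ⟂ FG, so FG runs at -26.90°; with |FG| = 10.8, G = (5.341, 16.36). ∠FGR = 86.3° gives GR at -120.6° from the x-axis; with |GR| = 26.0, R = (-7.894, -6.018). Then |CR| = |R − C| = 9.927.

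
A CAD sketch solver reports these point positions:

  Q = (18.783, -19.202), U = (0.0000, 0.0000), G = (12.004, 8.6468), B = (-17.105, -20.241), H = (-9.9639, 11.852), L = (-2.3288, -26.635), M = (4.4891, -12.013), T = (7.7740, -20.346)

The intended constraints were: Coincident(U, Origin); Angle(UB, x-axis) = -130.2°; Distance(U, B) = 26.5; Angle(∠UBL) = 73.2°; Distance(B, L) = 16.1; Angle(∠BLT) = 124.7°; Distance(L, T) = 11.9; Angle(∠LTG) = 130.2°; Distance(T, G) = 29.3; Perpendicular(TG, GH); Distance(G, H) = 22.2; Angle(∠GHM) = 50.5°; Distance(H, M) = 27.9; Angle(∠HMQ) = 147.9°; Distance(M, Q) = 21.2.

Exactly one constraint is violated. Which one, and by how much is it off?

Distance(M, Q) = 21.2 — off by 5.20.

U = (0.00, 0.00) ✓; UB at -130.2° ✓; |UB| = 26.50 ✓; ∠UBL = 73.20° ✓; |BL| = 16.10 ✓; ∠BLT = 124.7° ✓; |LT| = 11.90 ✓; ∠LTG = 130.2° ✓; |TG| = 29.30 ✓; ∠(TG, GH) = 90.00° ✓; |GH| = 22.20 ✓; ∠GHM = 50.50° ✓; |HM| = 27.90 ✓; ∠HMQ = 147.9° ✓; |MQ| = 16.00 ✗.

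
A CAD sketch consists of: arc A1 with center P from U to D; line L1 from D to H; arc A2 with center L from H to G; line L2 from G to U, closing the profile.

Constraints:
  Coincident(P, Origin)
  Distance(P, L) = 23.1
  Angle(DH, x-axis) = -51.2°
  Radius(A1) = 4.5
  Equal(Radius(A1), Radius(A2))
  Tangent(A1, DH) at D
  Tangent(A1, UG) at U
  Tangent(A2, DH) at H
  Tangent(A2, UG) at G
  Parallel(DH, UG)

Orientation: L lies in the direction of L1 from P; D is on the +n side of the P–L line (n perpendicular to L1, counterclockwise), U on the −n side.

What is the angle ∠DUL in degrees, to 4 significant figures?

78.98°

P is at the origin and L lies 23.1 along u from P, so L = 23.1·u = (14.47, -18.00). Tangency of A1 to both parallel lines with radius 4.5 puts D and U at P ± 4.5·n: D = (3.507, 2.820), U = (-3.507, -2.820). Then cos ∠DUL = UD·UL / (|UD||UL|), giving 78.98°.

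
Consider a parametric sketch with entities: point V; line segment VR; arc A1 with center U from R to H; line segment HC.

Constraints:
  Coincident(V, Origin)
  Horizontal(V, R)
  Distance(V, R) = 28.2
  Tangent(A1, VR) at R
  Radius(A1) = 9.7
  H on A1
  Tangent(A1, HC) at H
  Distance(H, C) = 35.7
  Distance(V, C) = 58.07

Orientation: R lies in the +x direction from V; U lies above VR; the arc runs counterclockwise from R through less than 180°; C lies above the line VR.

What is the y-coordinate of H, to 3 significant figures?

10.4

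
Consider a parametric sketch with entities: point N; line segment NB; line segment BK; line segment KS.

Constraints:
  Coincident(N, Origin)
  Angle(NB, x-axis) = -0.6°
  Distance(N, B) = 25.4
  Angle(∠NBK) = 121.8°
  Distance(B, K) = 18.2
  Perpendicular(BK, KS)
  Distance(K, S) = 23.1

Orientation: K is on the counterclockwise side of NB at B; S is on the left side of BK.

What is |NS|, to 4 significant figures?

31.62

N is at the origin; NB runs at -0.6° with length 25.4, so B = 25.4·(cos -0.6°, sin -0.6°) = (25.40, -0.2660). ∠NBK = 121.8°, so BK runs at -0.6° + (180° − 121.8°) = 57.60° from the x-axis; with |BK| = 18.2, K = B + 18.2·(cos 57.60°, sin 57.60°) = (35.15, 15.10). BK ⟂ KS; with |KS| = 23.1 on the left of BK, S = K + 23.1·(-0.8443, 0.5358) = (15.65, 27.48). Then |NS| = |S − N| = 31.62.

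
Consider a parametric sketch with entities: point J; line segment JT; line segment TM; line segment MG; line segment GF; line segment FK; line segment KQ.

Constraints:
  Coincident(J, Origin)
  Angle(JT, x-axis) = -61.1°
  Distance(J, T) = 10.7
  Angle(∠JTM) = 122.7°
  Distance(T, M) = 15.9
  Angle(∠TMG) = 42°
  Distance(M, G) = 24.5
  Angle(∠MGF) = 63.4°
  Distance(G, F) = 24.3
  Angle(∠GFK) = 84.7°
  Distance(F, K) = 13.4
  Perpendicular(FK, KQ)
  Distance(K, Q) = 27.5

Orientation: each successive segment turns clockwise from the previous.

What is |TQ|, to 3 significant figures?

20.0

∠GFK = 84.7° gives FK at -108° from the x-axis; with |FK| = 13.4, K = (11.3, -17.7). FK is perpendicular to KQ, so KQ runs at 162°; with |KQ| = 27.5, Q = (-14.8, -9.09). Then |TQ| = |Q − T| = 20.0.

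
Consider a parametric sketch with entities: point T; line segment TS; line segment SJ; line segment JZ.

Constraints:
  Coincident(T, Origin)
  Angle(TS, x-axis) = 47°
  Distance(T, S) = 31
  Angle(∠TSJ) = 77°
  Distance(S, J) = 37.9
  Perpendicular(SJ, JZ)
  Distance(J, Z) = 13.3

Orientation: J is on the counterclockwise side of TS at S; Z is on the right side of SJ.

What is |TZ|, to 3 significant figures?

53.4

T is at the origin; TS runs at 47.0° with length 31.0, so S = 31.0·(cos 47.0°, sin 47.0°) = (21.1, 22.7). ∠TSJ = 77.0°, so SJ runs at 47.0° + (180° − 77.0°) = 150° from the x-axis; with |SJ| = 37.9, J = S + 37.9·(cos 150°, sin 150°) = (-11.7, 41.6). SJ is perpendicular to JZ; with |JZ| = 13.3 on the right of SJ, Z = J + 13.3·(0.500, 0.866) = (-5.03, 53.1). Then |TZ| = |Z − T| = 53.4.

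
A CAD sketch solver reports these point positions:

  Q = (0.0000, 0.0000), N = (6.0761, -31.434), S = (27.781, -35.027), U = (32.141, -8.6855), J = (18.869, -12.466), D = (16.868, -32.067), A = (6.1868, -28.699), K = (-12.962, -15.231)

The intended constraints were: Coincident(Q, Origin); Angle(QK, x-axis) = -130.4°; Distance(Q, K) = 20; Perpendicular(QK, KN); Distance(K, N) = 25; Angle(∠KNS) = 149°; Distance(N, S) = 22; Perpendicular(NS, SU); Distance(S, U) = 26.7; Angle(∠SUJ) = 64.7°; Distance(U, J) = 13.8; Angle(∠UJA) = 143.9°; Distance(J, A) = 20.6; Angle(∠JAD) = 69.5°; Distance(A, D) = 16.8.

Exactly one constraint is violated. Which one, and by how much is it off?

Distance(A, D) = 16.8 — off by 5.60.

Q = (0.00, 0.00) ✓; QK at -130.4° ✓; |QK| = 20.00 ✓; ∠(QK, KN) = 90.00° ✓; |KN| = 25.00 ✓; ∠KNS = 149.0° ✓; |NS| = 22.00 ✓; ∠(NS, SU) = 90.00° ✓; |SU| = 26.70 ✓; ∠SUJ = 64.70° ✓; |UJ| = 13.80 ✓; ∠UJA = 143.9° ✓; |JA| = 20.60 ✓; ∠JAD = 69.50° ✓; |AD| = 11.20 ✗.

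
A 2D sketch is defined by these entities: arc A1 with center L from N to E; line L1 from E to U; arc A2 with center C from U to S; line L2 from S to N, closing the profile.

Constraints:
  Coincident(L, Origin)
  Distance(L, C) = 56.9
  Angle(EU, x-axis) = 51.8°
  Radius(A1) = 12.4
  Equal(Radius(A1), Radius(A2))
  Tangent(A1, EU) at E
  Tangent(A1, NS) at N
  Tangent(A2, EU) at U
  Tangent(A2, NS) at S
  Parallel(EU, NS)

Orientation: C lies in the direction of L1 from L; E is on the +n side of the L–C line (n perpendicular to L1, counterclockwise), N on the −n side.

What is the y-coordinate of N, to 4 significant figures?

-7.668

The slot axis is L1's direction at 51.8°, so u = (cos 51.8°, sin 51.8°) = (0.6184, 0.7859) and n = (−sin 51.8°, cos 51.8°) = (-0.7859, 0.6184). L is at the origin and C lies 56.9 along u from L, so C = 56.9·u = (35.19, 44.72). Tangency of A1 to both parallel lines with radius 12.4 puts E and N at L ± 12.4·n: E = (-9.745, 7.668), N = (9.745, -7.668). So N.y = -7.668.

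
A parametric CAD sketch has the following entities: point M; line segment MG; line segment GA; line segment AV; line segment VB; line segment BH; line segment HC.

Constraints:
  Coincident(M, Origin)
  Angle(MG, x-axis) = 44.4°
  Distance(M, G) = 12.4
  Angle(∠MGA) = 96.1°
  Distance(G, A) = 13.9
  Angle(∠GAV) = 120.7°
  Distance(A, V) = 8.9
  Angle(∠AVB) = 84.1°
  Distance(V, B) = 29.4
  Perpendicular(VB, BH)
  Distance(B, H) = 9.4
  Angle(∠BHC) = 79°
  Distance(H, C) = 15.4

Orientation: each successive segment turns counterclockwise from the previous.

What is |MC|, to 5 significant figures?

6.1163

VB ⟂ BH, so BH runs at 13.500°; with |BH| = 9.4, H = (7.4263, -7.9862). ∠BHC = 79.0° gives HC at 114.50° from the x-axis; with |HC| = 15.4, C = (1.0400, 6.0272). Then |MC| = |C − M| = 6.1163.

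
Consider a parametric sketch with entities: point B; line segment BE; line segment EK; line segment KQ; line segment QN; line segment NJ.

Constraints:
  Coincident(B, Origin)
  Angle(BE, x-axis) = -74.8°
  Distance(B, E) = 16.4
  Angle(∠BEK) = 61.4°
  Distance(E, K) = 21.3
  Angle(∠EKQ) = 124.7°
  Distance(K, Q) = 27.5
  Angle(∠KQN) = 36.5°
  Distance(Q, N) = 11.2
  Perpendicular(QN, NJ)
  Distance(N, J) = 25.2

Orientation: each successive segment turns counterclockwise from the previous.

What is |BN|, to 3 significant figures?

19.1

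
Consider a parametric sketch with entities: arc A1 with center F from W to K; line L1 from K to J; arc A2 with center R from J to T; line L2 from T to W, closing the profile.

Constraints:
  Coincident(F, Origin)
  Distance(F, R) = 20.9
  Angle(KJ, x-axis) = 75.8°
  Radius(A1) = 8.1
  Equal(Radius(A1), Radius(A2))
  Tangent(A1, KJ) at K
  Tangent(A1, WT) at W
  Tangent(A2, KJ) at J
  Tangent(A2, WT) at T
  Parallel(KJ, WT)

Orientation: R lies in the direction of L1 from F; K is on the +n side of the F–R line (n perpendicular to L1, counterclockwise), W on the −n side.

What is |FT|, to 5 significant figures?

22.415

The slot axis is L1's direction at 75.8°, so u = (cos 75.8°, sin 75.8°) = (0.24531, 0.96945) and n = (−sin 75.8°, cos 75.8°) = (-0.96945, 0.24531). F is at the origin and R lies 20.9 along u from F, so R = 20.9·u = (5.1269, 20.261). Tangency of A1 to both parallel lines with radius 8.1 puts K and W at F ± 8.1·n: K = (-7.8525, 1.9870), W = (7.8525, -1.9870). Equal radii place J and T the same way about R: J = R + 8.1·n = (-2.7256, 22.248), T = R − 8.1·n = (12.979, 18.274). Then |FT| = |T − F| = 22.415.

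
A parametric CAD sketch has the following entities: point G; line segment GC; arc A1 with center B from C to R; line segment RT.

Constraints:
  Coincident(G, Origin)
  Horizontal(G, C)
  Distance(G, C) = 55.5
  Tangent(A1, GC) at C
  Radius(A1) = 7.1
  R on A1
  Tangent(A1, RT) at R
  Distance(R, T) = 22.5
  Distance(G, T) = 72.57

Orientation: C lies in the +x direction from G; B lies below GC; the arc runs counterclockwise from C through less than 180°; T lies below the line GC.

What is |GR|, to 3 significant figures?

52.1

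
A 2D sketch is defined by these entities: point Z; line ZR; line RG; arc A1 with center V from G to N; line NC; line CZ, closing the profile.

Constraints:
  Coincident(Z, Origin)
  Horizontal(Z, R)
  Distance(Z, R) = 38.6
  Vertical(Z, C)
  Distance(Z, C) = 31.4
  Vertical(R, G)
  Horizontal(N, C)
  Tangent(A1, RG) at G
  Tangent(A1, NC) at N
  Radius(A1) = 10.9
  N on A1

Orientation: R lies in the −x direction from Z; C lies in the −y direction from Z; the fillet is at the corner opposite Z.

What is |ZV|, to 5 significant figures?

34.461

Z is at the origin; ZR is horizontal with |ZR| = 38.6 and R on the −x side, so R = (-38.600, 0.0000). ZC is vertical with |ZC| = 31.4 and C on the −y side, so C = (0.0000, -31.400). The virtual corner opposite Z is at (-38.600, -31.400). A1 meets RG tangentially, so VG is at right angles to RG and tangency of A1 to NC means the radius VN is perpendicular to NC, with radius 10.9, so the center V sits 10.9 in from both sides at V = (-27.700, -20.500). Then |ZV| = |V − Z| = 34.461.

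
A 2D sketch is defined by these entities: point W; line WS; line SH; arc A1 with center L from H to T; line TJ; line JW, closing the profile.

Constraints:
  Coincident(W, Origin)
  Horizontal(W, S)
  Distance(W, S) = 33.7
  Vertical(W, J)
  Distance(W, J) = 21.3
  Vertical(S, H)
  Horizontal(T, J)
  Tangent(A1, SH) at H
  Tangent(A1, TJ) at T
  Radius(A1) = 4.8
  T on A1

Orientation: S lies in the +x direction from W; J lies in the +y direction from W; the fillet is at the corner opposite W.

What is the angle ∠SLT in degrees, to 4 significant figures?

163.8°

W is at the origin; WS is horizontal with |WS| = 33.7 and S on the +x side, so S = (33.70, 0.000). W and J share the same x with |WJ| = 21.3 and J on the +y side, so J = (0.000, 21.30). The virtual corner opposite W is at (33.70, 21.30). Since A1 is tangent to SH there, LH ⟂ SH and the tangent condition forces LT to be normal to TJ, with radius 4.8, so the center L sits 4.8 in from both sides at L = (28.90, 16.50). That places the tangent points at H = (33.70, 16.50) on SH and T = (28.90, 21.30) on TJ. Then cos ∠SLT = LS·LT / (|LS||LT|), giving 163.8°.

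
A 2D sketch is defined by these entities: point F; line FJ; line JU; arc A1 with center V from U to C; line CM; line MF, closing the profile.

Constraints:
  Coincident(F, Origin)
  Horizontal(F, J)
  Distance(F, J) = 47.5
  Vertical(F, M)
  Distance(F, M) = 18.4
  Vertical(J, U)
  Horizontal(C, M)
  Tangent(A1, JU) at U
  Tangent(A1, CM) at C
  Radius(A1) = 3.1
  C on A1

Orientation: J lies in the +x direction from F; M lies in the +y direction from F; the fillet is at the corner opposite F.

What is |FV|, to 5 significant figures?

46.962

F is at the origin; F and J share the same y with |FJ| = 47.5 and J on the +x side, so J = (47.500, 0.0000). F and M share the same x with |FM| = 18.4 and M on the +y side, so M = (0.0000, 18.400). The virtual corner opposite F is at (47.500, 18.400). A1 meets JU tangentially, so VU is at right angles to JU and since A1 is tangent to CM there, VC ⟂ CM, with radius 3.1, so the center V sits 3.1 in from both sides at V = (44.400, 15.300). Then |FV| = |V − F| = 46.962.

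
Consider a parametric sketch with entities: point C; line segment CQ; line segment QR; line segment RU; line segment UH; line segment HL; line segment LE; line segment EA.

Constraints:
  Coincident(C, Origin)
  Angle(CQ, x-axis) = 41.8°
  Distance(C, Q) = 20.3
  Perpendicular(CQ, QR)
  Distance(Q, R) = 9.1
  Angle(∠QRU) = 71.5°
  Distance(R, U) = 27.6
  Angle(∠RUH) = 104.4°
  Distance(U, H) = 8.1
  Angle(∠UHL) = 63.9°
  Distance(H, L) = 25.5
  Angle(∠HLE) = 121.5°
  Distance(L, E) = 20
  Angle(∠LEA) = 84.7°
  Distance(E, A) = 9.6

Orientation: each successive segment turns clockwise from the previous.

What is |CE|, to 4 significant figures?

30.41

∠UHL = 63.9° gives HL at 11.60° from the x-axis; with |HL| = 25.5, L = (15.88, 7.366). ∠HLE = 121.5° gives LE at -46.90° from the x-axis; with |LE| = 20.0, E = (29.54, -7.237). Then |CE| = |E − C| = 30.41.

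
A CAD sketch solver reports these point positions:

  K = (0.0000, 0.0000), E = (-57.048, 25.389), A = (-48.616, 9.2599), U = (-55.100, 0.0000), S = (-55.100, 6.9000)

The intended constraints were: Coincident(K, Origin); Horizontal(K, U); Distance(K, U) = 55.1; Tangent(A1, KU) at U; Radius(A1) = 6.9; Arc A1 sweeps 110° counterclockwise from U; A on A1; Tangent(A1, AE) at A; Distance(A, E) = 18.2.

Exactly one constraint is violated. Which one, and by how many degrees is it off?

Tangent(A1, AE) at A — off by 7.60°.

K = (0.00, 0.00) ✓; K.y = 0.00, U.y = 0.00 ✓; |KU| = 55.10 ✓; ∠(SU, UK) = 90.00° ✓; |SU| = 6.900 ✓; bearing(S→A) − bearing(S→U) = 110.0° ✓; |SA| = 6.900 ✓; ∠(SA, AE) = 82.40° ✗; |AE| = 18.20 ✓.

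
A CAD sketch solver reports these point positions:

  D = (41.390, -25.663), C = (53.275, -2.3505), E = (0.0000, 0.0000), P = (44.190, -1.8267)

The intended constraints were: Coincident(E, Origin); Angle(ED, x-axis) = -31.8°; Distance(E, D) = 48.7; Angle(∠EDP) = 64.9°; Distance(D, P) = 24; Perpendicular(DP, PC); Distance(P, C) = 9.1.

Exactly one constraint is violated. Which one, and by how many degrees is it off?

Perpendicular(DP, PC) — off by 3.40°.

E = (0.00, 0.00) ✓; ED at -31.80° ✓; |ED| = 48.70 ✓; ∠EDP = 64.90° ✓; |DP| = 24.00 ✓; ∠(DP, PC) = 86.60° ✗; |PC| = 9.100 ✓.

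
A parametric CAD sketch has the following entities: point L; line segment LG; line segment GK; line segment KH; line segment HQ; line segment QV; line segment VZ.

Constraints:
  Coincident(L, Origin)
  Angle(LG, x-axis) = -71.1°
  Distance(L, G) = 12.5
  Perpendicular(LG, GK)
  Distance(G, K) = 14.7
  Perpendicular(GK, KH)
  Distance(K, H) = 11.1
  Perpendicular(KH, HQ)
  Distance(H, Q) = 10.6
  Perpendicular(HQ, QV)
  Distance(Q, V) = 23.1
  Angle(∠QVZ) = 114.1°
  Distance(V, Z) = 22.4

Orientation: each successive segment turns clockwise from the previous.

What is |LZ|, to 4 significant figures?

41.65

The perpendicularity gives QV at right angles to HQ, so QV runs at -71.10°; with |QV| = 23.1, V = (4.057, -24.51). ∠QVZ = 114.1° gives VZ at -137.0° from the x-axis; with |VZ| = 22.4, Z = (-12.33, -39.78). Then |LZ| = |Z − L| = 41.65.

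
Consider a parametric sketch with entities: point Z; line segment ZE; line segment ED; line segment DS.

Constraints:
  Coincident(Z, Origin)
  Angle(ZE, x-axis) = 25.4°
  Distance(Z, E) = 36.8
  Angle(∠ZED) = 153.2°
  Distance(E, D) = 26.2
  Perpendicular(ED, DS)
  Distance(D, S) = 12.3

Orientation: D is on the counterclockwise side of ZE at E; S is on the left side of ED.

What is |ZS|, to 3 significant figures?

59.2

Z is at the origin; ZE runs at 25.4° with length 36.8, so E = 36.8·(cos 25.4°, sin 25.4°) = (33.2, 15.8). ∠ZED = 153.2°, so ED runs at 25.4° + (180° − 153.2°) = 52.2° from the x-axis; with |ED| = 26.2, D = E + 26.2·(cos 52.2°, sin 52.2°) = (49.3, 36.5). ED ⟂ DS; with |DS| = 12.3 on the left of ED, S = D + 12.3·(-0.790, 0.613) = (39.6, 44.0). Then |ZS| = |S − Z| = 59.2.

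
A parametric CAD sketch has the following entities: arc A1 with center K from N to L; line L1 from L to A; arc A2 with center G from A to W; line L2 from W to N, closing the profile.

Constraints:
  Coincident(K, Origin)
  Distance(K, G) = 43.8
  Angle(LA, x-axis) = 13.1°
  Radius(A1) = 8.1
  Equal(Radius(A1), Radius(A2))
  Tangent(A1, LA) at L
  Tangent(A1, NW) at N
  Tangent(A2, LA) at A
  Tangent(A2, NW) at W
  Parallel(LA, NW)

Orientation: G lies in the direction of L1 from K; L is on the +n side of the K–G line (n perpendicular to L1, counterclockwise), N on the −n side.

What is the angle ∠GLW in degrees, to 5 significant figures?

9.8201°

The slot axis is L1's direction at 13.1°, so u = (cos 13.1°, sin 13.1°) = (0.97398, 0.22665) and n = (−sin 13.1°, cos 13.1°) = (-0.22665, 0.97398). K is at the origin and G lies 43.8 along u from K, so G = 43.8·u = (42.660, 9.9273). Tangency of A1 to both parallel lines with radius 8.1 puts L and N at K ± 8.1·n: L = (-1.8359, 7.8892), N = (1.8359, -7.8892). Equal radii place A and W the same way about G: A = G + 8.1·n = (40.824, 17.817), W = G − 8.1·n = (44.496, 2.0381). Then cos ∠GLW = LG·LW / (|LG||LW|), giving 9.8201°.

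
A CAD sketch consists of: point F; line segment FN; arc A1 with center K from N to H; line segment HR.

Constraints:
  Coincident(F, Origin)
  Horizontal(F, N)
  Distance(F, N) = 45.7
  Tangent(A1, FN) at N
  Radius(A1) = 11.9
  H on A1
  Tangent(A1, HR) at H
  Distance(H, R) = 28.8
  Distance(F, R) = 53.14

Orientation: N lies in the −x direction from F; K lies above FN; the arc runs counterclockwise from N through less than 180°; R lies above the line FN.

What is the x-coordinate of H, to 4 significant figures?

-33.80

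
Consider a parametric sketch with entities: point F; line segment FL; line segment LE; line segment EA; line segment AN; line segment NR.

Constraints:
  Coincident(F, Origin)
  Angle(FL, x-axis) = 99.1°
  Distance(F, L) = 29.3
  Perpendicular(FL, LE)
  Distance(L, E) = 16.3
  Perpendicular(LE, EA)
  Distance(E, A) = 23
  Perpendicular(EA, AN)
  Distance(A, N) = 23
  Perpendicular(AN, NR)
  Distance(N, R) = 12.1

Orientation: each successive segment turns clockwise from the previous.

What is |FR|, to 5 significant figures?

19.582

F is at the origin; FL runs at 99.1° with length 29.3, so L = (-4.6340, 28.931). FL is perpendicular to LE, so LE runs at 9.1000°; with |LE| = 16.3, E = (11.461, 31.509). The perpendicularity gives EA at right angles to LE, so EA runs at -80.900°; with |EA| = 23.0, A = (15.098, 8.7987). EA is perpendicular to AN, so AN runs at -170.90°; with |AN| = 23.0, N = (-7.6121, 5.1610). AN is perpendicular to NR, so NR runs at 99.100°; with |NR| = 12.1, R = (-9.5258, 17.109). Then |FR| = |R − F| = 19.582.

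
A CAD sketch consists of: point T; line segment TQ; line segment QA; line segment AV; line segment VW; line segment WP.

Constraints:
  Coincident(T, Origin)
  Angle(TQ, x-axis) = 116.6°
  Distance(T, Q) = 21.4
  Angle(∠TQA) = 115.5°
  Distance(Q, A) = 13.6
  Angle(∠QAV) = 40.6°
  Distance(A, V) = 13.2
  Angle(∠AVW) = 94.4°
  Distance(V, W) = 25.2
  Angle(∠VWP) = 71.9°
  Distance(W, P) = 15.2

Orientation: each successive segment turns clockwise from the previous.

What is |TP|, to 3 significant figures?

36.4

∠AVW = 94.4° gives VW at -173° from the x-axis; with |VW| = 25.2, W = (-25.6, 13.6). ∠VWP = 71.9° gives WP at 79.0° from the x-axis; with |WP| = 15.2, P = (-22.7, 28.5). Then |TP| = |P − T| = 36.4.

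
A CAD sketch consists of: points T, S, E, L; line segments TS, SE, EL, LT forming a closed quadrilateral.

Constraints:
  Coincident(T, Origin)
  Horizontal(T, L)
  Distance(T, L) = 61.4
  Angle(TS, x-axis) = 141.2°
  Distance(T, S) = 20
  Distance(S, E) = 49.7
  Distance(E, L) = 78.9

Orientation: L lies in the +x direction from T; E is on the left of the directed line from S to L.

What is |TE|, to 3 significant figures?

57.3

T is at the origin; TL is horizontal with |TL| = 61.4 and L in +x, so L = (61.4, 0). TS runs at 141.2° with |TS| = 20.0, so S = (-15.6, 12.5). E is determined by |SE| = 49.7 and |EL| = 78.9 together: it lies at the intersection of circle(S, 49.7) and circle(L, 78.9). With |SL| = 78.0, the foot of the radical line on SL is 14.9 from S and the perpendicular offset is √(49.7² − 14.9²) = 47.4. Taking the left-of-SL solution: E = (6.76, 56.9).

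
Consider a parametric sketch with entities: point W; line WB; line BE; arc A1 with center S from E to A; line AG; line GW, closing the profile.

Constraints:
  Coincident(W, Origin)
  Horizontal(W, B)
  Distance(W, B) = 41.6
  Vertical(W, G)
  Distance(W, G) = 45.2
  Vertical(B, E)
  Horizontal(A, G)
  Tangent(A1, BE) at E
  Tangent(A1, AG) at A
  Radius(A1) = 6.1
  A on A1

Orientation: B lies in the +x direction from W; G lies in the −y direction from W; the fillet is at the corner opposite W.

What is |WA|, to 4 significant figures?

57.47

The virtual corner opposite W is at (41.60, -45.20). The tangent condition forces SE to be normal to BE and since A1 is tangent to AG there, SA ⟂ AG, with radius 6.1, so the center S sits 6.1 in from both sides at S = (35.50, -39.10). That places the tangent points at E = (41.60, -39.10) on BE and A = (35.50, -45.20) on AG. Then |WA| = |A − W| = 57.47.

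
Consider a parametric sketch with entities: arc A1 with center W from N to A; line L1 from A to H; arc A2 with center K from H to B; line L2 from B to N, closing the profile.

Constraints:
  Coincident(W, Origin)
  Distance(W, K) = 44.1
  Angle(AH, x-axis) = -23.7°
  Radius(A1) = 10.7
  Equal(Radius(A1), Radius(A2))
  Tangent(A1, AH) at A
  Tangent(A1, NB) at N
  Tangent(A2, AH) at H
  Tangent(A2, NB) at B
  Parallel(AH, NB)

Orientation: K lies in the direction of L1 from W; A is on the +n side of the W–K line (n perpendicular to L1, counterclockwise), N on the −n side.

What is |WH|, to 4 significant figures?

45.38

The slot axis is L1's direction at -23.7°, so u = (cos -23.7°, sin -23.7°) = (0.9157, -0.4019) and n = (−sin -23.7°, cos -23.7°) = (0.4019, 0.9157). W is at the origin and K lies 44.1 along u from W, so K = 44.1·u = (40.38, -17.73). Tangency of A1 to both parallel lines with radius 10.7 puts A and N at W ± 10.7·n: A = (4.301, 9.798), N = (-4.301, -9.798). Equal radii place H and B the same way about K: H = K + 10.7·n = (44.68, -7.928), B = K − 10.7·n = (36.08, -27.52). Then |WH| = |H − W| = 45.38.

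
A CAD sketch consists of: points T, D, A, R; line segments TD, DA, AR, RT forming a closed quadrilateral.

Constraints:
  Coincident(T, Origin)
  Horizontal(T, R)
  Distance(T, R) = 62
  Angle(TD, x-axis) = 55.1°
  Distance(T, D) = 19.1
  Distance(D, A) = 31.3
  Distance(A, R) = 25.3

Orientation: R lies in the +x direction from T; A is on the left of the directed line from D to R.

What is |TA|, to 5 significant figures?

45.081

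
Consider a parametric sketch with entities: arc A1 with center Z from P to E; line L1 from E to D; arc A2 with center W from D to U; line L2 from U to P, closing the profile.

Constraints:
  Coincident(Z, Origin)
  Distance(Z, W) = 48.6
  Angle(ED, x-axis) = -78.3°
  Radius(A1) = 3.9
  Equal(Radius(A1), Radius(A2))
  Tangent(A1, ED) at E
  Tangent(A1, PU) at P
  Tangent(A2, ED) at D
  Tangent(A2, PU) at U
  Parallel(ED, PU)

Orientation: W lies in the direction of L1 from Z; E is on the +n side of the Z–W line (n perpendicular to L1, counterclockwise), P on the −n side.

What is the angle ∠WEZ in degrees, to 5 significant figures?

85.412°

Z is at the origin and W lies 48.6 along u from Z, so W = 48.6·u = (9.8555, -47.590). Tangency of A1 to both parallel lines with radius 3.9 puts E and P at Z ± 3.9·n: E = (3.8190, 0.79087), P = (-3.8190, -0.79087). Then cos ∠WEZ = EW·EZ / (|EW||EZ|), giving 85.412°.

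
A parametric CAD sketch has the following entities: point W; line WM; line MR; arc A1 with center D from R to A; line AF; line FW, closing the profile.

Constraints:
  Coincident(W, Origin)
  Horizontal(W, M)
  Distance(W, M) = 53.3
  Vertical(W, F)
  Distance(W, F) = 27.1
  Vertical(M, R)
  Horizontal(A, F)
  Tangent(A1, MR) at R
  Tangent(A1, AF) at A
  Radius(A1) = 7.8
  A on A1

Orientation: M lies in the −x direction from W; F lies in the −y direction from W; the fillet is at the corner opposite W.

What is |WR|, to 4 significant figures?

56.69

W is at the origin; WM is horizontal with |WM| = 53.3 and M on the −x side, so M = (-53.30, 0.000). WF is vertical with |WF| = 27.1 and F on the −y side, so F = (0.000, -27.10). The virtual corner opposite W is at (-53.30, -27.10). The tangent condition forces DR to be normal to MR and tangency of A1 to AF means the radius DA is perpendicular to AF, with radius 7.8, so the center D sits 7.8 in from both sides at D = (-45.50, -19.30). That places the tangent points at R = (-53.30, -19.30) on MR and A = (-45.50, -27.10) on AF. Then |WR| = |R − W| = 56.69.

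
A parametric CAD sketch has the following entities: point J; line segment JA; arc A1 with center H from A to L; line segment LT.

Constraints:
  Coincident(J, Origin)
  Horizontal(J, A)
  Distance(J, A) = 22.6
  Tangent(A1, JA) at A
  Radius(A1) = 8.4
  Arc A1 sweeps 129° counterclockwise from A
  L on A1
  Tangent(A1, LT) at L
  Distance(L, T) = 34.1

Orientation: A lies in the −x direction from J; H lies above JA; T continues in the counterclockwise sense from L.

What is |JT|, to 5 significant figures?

54.988

J is at the origin; J and A share the same y with |JA| = 22.6 and A on the −x side, so A = (-22.600, 0.0000). A1 meets JA tangentially, so HA is at right angles to JA, so H = A + (0, 8.4) = (-22.600, 8.4000). On A1, A sits at bearing -90° from H; a 129° counterclockwise sweep puts L at bearing 39°, so L = H + 8.4·(cos 39°, sin 39°) = (-16.072, 13.686). The tangent condition forces HL to be normal to LT, so LT runs along (−sin 39°, cos 39°); with |LT| = 34.1, T = (-37.532, 40.187). Then |JT| = |T − J| = 54.988.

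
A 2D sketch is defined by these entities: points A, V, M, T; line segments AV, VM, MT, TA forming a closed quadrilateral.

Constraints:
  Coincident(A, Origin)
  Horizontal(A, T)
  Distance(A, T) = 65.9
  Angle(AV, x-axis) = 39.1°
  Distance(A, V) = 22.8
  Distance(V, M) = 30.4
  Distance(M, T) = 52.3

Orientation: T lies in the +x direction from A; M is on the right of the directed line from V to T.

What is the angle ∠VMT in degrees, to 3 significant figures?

69.2°

A is at the origin; AT is horizontal with |AT| = 65.9 and T in +x, so T = (65.9, 0). AV runs at 39.1° with |AV| = 22.8, so V = (17.7, 14.4). M is determined by |VM| = 30.4 and |MT| = 52.3 together: it lies at the intersection of circle(V, 30.4) and circle(T, 52.3). With |VT| = 50.3, the foot of the radical line on VT is 7.15 from V and the perpendicular offset is √(30.4² − 7.15²) = 29.5. Taking the right-of-VT solution: M = (16.1, -16.0).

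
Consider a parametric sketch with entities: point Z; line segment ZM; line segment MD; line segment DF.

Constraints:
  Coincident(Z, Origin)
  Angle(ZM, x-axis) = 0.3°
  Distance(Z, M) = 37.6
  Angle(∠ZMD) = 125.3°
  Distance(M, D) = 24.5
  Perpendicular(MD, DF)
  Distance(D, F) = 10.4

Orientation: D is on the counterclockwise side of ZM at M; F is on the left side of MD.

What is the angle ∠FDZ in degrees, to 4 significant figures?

56.42°

Z is at the origin; ZM runs at 0.3° with length 37.6, so M = 37.6·(cos 0.3°, sin 0.3°) = (37.60, 0.1969). ∠ZMD = 125.3°, so MD runs at 0.3° + (180° − 125.3°) = 55.00° from the x-axis; with |MD| = 24.5, D = M + 24.5·(cos 55.00°, sin 55.00°) = (51.65, 20.27). MD ⟂ DF; with |DF| = 10.4 on the left of MD, F = D + 10.4·(-0.8192, 0.5736) = (43.13, 26.23). Then cos ∠FDZ = DF·DZ / (|DF||DZ|), giving 56.42°.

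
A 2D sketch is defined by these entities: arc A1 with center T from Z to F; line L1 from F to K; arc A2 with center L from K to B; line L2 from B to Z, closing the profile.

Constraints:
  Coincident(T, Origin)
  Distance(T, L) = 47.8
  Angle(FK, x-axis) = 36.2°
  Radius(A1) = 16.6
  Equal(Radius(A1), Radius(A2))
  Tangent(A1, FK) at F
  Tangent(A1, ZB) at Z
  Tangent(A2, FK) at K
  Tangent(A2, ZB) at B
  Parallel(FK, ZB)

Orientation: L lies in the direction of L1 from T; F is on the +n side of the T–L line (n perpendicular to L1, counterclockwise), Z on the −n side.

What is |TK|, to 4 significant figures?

50.60

Tangency of A1 to both parallel lines with radius 16.6 puts F and Z at T ± 16.6·n: F = (-9.804, 13.40), Z = (9.804, -13.40). Equal radii place K and B the same way about L: K = L + 16.6·n = (28.77, 41.63), B = L − 16.6·n = (48.38, 14.84). Then |TK| = |K − T| = 50.60.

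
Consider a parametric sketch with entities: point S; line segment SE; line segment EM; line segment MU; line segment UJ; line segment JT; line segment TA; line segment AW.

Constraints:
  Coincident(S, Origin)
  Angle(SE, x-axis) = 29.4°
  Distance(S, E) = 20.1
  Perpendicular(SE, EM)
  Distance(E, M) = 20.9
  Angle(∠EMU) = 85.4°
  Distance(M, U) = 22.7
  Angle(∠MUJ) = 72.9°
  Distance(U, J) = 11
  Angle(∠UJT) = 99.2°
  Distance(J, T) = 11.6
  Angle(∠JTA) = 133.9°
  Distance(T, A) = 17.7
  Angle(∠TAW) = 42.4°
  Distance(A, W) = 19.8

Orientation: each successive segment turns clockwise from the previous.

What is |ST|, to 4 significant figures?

17.17

S is at the origin; SE runs at 29.4° with length 20.1, so E = (17.51, 9.867). SE ⟂ EM, so EM runs at -60.60°; with |EM| = 20.9, M = (27.77, -8.341). ∠EMU = 85.4° gives MU at -155.2° from the x-axis; with |MU| = 22.7, U = (7.165, -17.86). ∠MUJ = 72.9° gives UJ at 97.70° from the x-axis; with |UJ| = 11.0, J = (5.691, -6.962). ∠UJT = 99.2° gives JT at 16.90° from the x-axis; with |JT| = 11.6, T = (16.79, -3.590). Then |ST| = |T − S| = 17.17.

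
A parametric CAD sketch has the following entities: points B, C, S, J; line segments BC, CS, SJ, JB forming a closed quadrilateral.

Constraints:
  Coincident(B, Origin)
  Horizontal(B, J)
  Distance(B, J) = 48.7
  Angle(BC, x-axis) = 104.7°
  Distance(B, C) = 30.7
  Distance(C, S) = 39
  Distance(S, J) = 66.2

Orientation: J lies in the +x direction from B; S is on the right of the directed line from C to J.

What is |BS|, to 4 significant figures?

18.87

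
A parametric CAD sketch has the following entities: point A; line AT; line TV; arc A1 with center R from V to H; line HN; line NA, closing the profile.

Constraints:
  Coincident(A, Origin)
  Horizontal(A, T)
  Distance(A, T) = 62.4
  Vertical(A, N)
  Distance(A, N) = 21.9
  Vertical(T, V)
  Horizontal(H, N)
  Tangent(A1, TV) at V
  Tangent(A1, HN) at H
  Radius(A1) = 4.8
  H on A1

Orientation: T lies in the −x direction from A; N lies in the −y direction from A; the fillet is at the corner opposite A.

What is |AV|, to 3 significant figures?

64.7

A is at the origin; AT is horizontal with |AT| = 62.4 and T on the −x side, so T = (-62.4, 0.00). AN is vertical with |AN| = 21.9 and N on the −y side, so N = (0.00, -21.9). The virtual corner opposite A is at (-62.4, -21.9). A1 meets TV tangentially, so RV is at right angles to TV and since A1 is tangent to HN there, RH ⟂ HN, with radius 4.8, so the center R sits 4.8 in from both sides at R = (-57.6, -17.1). That places the tangent points at V = (-62.4, -17.1) on TV and H = (-57.6, -21.9) on HN. Then |AV| = |V − A| = 64.7.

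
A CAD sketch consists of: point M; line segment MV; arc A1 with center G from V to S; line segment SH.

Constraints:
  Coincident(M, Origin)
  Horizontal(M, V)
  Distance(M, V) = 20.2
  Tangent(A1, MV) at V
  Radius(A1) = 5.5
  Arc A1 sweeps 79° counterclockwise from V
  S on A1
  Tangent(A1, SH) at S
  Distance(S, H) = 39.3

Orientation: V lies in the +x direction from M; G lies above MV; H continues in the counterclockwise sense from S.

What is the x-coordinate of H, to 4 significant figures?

33.10

M is at the origin; M and V share the same y with |MV| = 20.2 and V on the +x side, so V = (20.20, 0.000). A1 meets MV tangentially, so GV is at right angles to MV, so G = V + (0, 5.5) = (20.20, 5.500). On A1, V sits at bearing -90° from G; a 79° counterclockwise sweep puts S at bearing -11°, so S = G + 5.5·(cos -11°, sin -11°) = (25.60, 4.451). Tangency of A1 to SH means the radius GS is perpendicular to SH, so SH runs along (−sin -11°, cos -11°); with |SH| = 39.3, H = (33.10, 43.03). So H.x = 33.10.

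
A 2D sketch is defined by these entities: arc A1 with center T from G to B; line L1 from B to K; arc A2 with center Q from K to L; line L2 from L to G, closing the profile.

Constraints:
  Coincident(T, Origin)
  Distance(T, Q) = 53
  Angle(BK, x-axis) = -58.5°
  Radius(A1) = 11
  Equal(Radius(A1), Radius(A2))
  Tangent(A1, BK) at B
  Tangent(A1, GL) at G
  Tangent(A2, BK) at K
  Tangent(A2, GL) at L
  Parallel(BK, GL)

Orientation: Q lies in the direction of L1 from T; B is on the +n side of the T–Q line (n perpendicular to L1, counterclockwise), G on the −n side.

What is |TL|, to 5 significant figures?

54.129

The slot axis is L1's direction at -58.5°, so u = (cos -58.5°, sin -58.5°) = (0.52250, -0.85264) and n = (−sin -58.5°, cos -58.5°) = (0.85264, 0.52250). T is at the origin and Q lies 53.0 along u from T, so Q = 53.0·u = (27.692, -45.190). Tangency of A1 to both parallel lines with radius 11.0 puts B and G at T ± 11.0·n: B = (9.3790, 5.7475), G = (-9.3790, -5.7475). Equal radii place K and L the same way about Q: K = Q + 11.0·n = (37.071, -39.442), L = Q − 11.0·n = (18.313, -50.937). Then |TL| = |L − T| = 54.129.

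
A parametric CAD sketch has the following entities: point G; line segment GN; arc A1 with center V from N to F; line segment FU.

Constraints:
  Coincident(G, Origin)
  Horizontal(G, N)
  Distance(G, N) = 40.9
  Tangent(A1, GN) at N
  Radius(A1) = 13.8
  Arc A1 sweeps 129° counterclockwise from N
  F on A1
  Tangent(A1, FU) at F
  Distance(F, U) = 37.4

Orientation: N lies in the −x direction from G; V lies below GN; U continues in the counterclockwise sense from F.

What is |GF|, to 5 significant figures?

56.309

G is at the origin; G and N share the same y with |GN| = 40.9 and N on the −x side, so N = (-40.900, 0.0000). The tangent condition forces VN to be normal to GN, so V = N + (0, -13.8) = (-40.900, -13.800). On A1, N sits at bearing 90° from V; a 129° counterclockwise sweep puts F at bearing 219°, so F = V + 13.8·(cos 219°, sin 219°) = (-51.625, -22.485). Then |GF| = |F − G| = 56.309.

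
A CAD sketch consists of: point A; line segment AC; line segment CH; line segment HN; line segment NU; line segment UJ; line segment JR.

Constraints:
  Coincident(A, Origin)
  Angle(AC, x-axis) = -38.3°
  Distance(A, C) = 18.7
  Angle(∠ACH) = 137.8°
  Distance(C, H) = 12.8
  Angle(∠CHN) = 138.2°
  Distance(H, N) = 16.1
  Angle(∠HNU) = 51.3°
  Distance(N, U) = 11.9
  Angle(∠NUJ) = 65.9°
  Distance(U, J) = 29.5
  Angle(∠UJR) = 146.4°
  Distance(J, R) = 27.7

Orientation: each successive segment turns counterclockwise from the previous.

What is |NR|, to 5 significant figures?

47.921

A is at the origin; AC runs at -38.3° with length 18.7, so C = (14.675, -11.590). ∠ACH = 137.8° gives CH at 3.9000° from the x-axis; with |CH| = 12.8, H = (27.446, -10.719). ∠CHN = 138.2° gives HN at 45.700° from the x-axis; with |HN| = 16.1, N = (38.690, 0.80338). ∠HNU = 51.3° gives NU at 174.40° from the x-axis; with |NU| = 11.9, U = (26.847, 1.9646). ∠NUJ = 65.9° gives UJ at -71.500° from the x-axis; with |UJ| = 29.5, J = (36.207, -26.011). ∠UJR = 146.4° gives JR at -37.900° from the x-axis; with |JR| = 27.7, R = (58.065, -43.027). Then |NR| = |R − N| = 47.921.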